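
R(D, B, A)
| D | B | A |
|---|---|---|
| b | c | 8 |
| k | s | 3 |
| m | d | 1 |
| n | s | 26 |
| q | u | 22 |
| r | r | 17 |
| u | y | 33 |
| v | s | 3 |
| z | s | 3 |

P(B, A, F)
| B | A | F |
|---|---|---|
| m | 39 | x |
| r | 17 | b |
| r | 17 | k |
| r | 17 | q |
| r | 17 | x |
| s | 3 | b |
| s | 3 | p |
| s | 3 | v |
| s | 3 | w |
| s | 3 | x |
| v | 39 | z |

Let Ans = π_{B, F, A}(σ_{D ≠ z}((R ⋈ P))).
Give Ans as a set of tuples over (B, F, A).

Natural join on B, A: {(k, s, 3, b), (k, s, 3, p), (k, s, 3, v), (k, s, 3, w), (k, s, 3, x), (r, r, 17, b), (r, r, 17, k), (r, r, 17, q), (r, r, 17, x), (v, s, 3, b), (v, s, 3, p), (v, s, 3, v), (v, s, 3, w), (v, s, 3, x), (z, s, 3, b), (z, s, 3, p), (z, s, 3, v), (z, s, 3, w), (z, s, 3, x)}
σ[D ≠ z]: keep tuples satisfying D ≠ z → {(k, s, 3, b), (k, s, 3, p), (k, s, 3, v), (k, s, 3, w), (k, s, 3, x), (r, r, 17, b), (r, r, 17, k), (r, r, 17, q), (r, r, 17, x), (v, s, 3, b), (v, s, 3, p), (v, s, 3, v), (v, s, 3, w), (v, s, 3, x)}
Projecting to B, F, A (5 duplicate(s) eliminated): {(r, b, 17), (r, k, 17), (r, q, 17), (r, x, 17), (s, b, 3), (s, p, 3), (s, v, 3), (s, w, 3), (s, x, 3)}

{(r, b, 17), (r, k, 17), (r, q, 17), (r, x, 17), (s, b, 3), (s, p, 3), (s, v, 3), (s, w, 3), (s, x, 3)}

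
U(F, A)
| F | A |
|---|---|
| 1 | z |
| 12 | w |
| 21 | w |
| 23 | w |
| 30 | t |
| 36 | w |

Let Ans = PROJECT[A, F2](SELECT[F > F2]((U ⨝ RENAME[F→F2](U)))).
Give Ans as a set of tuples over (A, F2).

{(w, 12), (w, 21), (w, 23)}

ρ[F→F2]: schema becomes (F2, A); tuples unchanged.
U ⋈ RENAME[F→F2](U) (natural join on A): {(1, z, 1), (12, w, 12), (12, w, 21), (12, w, 23), (12, w, 36), (21, w, 12), (21, w, 21), (21, w, 23), (21, w, 36), (23, w, 12), (23, w, 21), (23, w, 23), (23, w, 36), (30, t, 30), (36, w, 12), (36, w, 21), (36, w, 23), (36, w, 36)}
Apply σ_{F > F2}; surviving tuples: {(21, w, 12), (23, w, 12), (23, w, 21), (36, w, 12), (36, w, 21), (36, w, 23)}
Keep only column(s) A, F2 (3 duplicate(s) eliminated): {(w, 12), (w, 21), (w, 23)}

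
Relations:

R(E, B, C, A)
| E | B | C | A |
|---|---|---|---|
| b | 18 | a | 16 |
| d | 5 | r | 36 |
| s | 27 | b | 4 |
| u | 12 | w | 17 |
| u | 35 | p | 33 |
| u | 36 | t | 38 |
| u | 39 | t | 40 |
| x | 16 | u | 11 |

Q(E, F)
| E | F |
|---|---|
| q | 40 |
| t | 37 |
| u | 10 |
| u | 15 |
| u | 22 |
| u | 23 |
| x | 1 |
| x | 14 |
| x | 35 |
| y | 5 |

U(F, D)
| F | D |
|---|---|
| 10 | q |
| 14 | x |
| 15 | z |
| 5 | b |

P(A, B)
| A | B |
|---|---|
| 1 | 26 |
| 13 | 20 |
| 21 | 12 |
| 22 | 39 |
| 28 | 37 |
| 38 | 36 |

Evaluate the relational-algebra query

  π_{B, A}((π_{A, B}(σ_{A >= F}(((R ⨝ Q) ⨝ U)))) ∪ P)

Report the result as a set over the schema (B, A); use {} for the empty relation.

R ⋈ Q (natural join on E): {(u, 12, w, 17, 10), (u, 12, w, 17, 15), (u, 12, w, 17, 22), (u, 12, w, 17, 23), (u, 35, p, 33, 10), (u, 35, p, 33, 15), (u, 35, p, 33, 22), (u, 35, p, 33, 23), (u, 36, t, 38, 10), (u, 36, t, 38, 15), (u, 36, t, 38, 22), (u, 36, t, 38, 23), (u, 39, t, 40, 10), (u, 39, t, 40, 15), (u, 39, t, 40, 22), (u, 39, t, 40, 23), (x, 16, u, 11, 1), (x, 16, u, 11, 14), (x, 16, u, 11, 35)}
(R ⨝ Q) ⋈ U (natural join on F): {(u, 12, w, 17, 10, q), (u, 12, w, 17, 15, z), (u, 35, p, 33, 10, q), (u, 35, p, 33, 15, z), (u, 36, t, 38, 10, q), (u, 36, t, 38, 15, z), (u, 39, t, 40, 10, q), (u, 39, t, 40, 15, z), (x, 16, u, 11, 14, x)}
Selection A >= F: {(u, 12, w, 17, 10, q), (u, 12, w, 17, 15, z), (u, 35, p, 33, 10, q), (u, 35, p, 33, 15, z), (u, 36, t, 38, 10, q), (u, 36, t, 38, 15, z), (u, 39, t, 40, 10, q), (u, 39, t, 40, 15, z)}
Keep only column(s) A, B (4 duplicate(s) eliminated): {(17, 12), (33, 35), (38, 36), (40, 39)}
Set union of the two operands is {(1, 26), (13, 20), (17, 12), (21, 12), (22, 39), (28, 37), (33, 35), (38, 36), (40, 39)}.
Keep only column(s) B, A: {(12, 17), (12, 21), (20, 13), (26, 1), (35, 33), (36, 38), (37, 28), (39, 22), (39, 40)}

{(12, 17), (12, 21), (20, 13), (26, 1), (35, 33), (36, 38), (37, 28), (39, 22), (39, 40)}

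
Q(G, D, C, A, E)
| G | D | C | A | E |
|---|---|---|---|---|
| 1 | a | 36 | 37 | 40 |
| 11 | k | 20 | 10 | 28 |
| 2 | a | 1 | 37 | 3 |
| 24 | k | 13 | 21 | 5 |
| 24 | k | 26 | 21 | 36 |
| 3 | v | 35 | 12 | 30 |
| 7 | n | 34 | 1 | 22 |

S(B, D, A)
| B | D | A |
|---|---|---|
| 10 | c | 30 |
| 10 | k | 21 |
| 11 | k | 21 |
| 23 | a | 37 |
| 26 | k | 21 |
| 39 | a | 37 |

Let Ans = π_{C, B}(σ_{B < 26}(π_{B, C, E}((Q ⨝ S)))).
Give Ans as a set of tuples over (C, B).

{(1, 23), (13, 10), (13, 11), (26, 10), (26, 11), (36, 23)}

Natural join on D, A: {(1, a, 36, 37, 40, 23), (1, a, 36, 37, 40, 39), (2, a, 1, 37, 3, 23), (2, a, 1, 37, 3, 39), (24, k, 13, 21, 5, 10), (24, k, 13, 21, 5, 11), (24, k, 13, 21, 5, 26), (24, k, 26, 21, 36, 10), (24, k, 26, 21, 36, 11), (24, k, 26, 21, 36, 26)}
π[B, C, E]: project onto (B, C, E) → {(10, 13, 5), (10, 26, 36), (11, 13, 5), (11, 26, 36), (23, 1, 3), (23, 36, 40), (26, 13, 5), (26, 26, 36), (39, 1, 3), (39, 36, 40)}
σ[B < 26]: keep tuples satisfying B < 26 → {(10, 13, 5), (10, 26, 36), (11, 13, 5), (11, 26, 36), (23, 1, 3), (23, 36, 40)}
π[C, B]: project onto (C, B) → {(1, 23), (13, 10), (13, 11), (26, 10), (26, 11), (36, 23)}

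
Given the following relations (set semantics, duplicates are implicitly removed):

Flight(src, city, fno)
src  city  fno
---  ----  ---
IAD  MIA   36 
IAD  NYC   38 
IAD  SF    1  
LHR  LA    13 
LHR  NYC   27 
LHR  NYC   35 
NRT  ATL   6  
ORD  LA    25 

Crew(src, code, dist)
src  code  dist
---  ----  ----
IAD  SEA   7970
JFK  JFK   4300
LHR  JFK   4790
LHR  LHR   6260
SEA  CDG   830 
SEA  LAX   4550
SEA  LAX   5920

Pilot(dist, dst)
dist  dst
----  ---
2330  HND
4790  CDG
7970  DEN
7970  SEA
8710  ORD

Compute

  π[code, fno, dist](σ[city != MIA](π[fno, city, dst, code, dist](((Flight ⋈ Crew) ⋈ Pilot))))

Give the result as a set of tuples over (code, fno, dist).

{(JFK, 13, 4790), (JFK, 27, 4790), (JFK, 35, 4790), (SEA, 1, 7970), (SEA, 38, 7970)}

Flight ⋈ Crew (natural join on src): {(IAD, MIA, 36, SEA, 7970), (IAD, NYC, 38, SEA, 7970), (IAD, SF, 1, SEA, 7970), (LHR, LA, 13, JFK, 4790), (LHR, LA, 13, LHR, 6260), (LHR, NYC, 27, JFK, 4790), (LHR, NYC, 27, LHR, 6260), (LHR, NYC, 35, JFK, 4790), (LHR, NYC, 35, LHR, 6260)}
(Flight ⋈ Crew) ⋈ Pilot (natural join on dist): {(IAD, MIA, 36, SEA, 7970, DEN), (IAD, MIA, 36, SEA, 7970, SEA), (IAD, NYC, 38, SEA, 7970, DEN), (IAD, NYC, 38, SEA, 7970, SEA), (IAD, SF, 1, SEA, 7970, DEN), (IAD, SF, 1, SEA, 7970, SEA), (LHR, LA, 13, JFK, 4790, CDG), (LHR, NYC, 27, JFK, 4790, CDG), (LHR, NYC, 35, JFK, 4790, CDG)}
π_{fno, city, dst, code, dist} gives {(1, SF, DEN, SEA, 7970), (1, SF, SEA, SEA, 7970), (13, LA, CDG, JFK, 4790), (27, NYC, CDG, JFK, 4790), (35, NYC, CDG, JFK, 4790), (36, MIA, DEN, SEA, 7970), (36, MIA, SEA, SEA, 7970), (38, NYC, DEN, SEA, 7970), (38, NYC, SEA, SEA, 7970)}.
σ[city != MIA]: keep tuples satisfying city != MIA → {(1, SF, DEN, SEA, 7970), (1, SF, SEA, SEA, 7970), (13, LA, CDG, JFK, 4790), (27, NYC, CDG, JFK, 4790), (35, NYC, CDG, JFK, 4790), (38, NYC, DEN, SEA, 7970), (38, NYC, SEA, SEA, 7970)}
π_{code, fno, dist} gives {(JFK, 13, 4790), (JFK, 27, 4790), (JFK, 35, 4790), (SEA, 1, 7970), (SEA, 38, 7970)} (2 duplicate(s) eliminated).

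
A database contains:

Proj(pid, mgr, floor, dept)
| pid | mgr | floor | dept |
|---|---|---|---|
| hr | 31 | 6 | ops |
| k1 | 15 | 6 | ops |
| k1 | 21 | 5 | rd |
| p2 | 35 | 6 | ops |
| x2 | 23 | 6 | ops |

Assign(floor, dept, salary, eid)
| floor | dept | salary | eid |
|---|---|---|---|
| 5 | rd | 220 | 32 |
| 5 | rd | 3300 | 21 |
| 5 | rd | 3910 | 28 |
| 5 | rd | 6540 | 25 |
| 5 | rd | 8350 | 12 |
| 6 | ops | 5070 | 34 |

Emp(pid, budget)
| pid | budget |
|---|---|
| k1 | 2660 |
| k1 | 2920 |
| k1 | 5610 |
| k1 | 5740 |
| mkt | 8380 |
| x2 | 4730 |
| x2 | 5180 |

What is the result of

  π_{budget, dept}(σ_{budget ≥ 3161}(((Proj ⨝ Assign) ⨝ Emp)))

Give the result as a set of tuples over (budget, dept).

Joining Proj and Assign on floor, dept yields {(hr, 31, 6, ops, 5070, 34), (k1, 15, 6, ops, 5070, 34), (k1, 21, 5, rd, 220, 32), (k1, 21, 5, rd, 3300, 21), (k1, 21, 5, rd, 3910, 28), (k1, 21, 5, rd, 6540, 25), (k1, 21, 5, rd, 8350, 12), (p2, 35, 6, ops, 5070, 34), (x2, 23, 6, ops, 5070, 34)}.
Joining (Proj ⨝ Assign) and Emp on pid yields {(k1, 15, 6, ops, 5070, 34, 2660), (k1, 15, 6, ops, 5070, 34, 2920), (k1, 15, 6, ops, 5070, 34, 5610), (k1, 15, 6, ops, 5070, 34, 5740), (k1, 21, 5, rd, 220, 32, 2660), (k1, 21, 5, rd, 220, 32, 2920), (k1, 21, 5, rd, 220, 32, 5610), (k1, 21, 5, rd, 220, 32, 5740), (k1, 21, 5, rd, 3300, 21, 2660), (k1, 21, 5, rd, 3300, 21, 2920), (k1, 21, 5, rd, 3300, 21, 5610), (k1, 21, 5, rd, 3300, 21, 5740), (k1, 21, 5, rd, 3910, 28, 2660), (k1, 21, 5, rd, 3910, 28, 2920), (k1, 21, 5, rd, 3910, 28, 5610), (k1, 21, 5, rd, 3910, 28, 5740), (k1, 21, 5, rd, 6540, 25, 2660), (k1, 21, 5, rd, 6540, 25, 2920), (k1, 21, 5, rd, 6540, 25, 5610), (k1, 21, 5, rd, 6540, 25, 5740), (k1, 21, 5, rd, 8350, 12, 2660), (k1, 21, 5, rd, 8350, 12, 2920), (k1, 21, 5, rd, 8350, 12, 5610), (k1, 21, 5, rd, 8350, 12, 5740), (x2, 23, 6, ops, 5070, 34, 4730), (x2, 23, 6, ops, 5070, 34, 5180)}.
Apply σ_{budget ≥ 3161}; surviving tuples: {(k1, 15, 6, ops, 5070, 34, 5610), (k1, 15, 6, ops, 5070, 34, 5740), (k1, 21, 5, rd, 220, 32, 5610), (k1, 21, 5, rd, 220, 32, 5740), (k1, 21, 5, rd, 3300, 21, 5610), (k1, 21, 5, rd, 3300, 21, 5740), (k1, 21, 5, rd, 3910, 28, 5610), (k1, 21, 5, rd, 3910, 28, 5740), (k1, 21, 5, rd, 6540, 25, 5610), (k1, 21, 5, rd, 6540, 25, 5740), (k1, 21, 5, rd, 8350, 12, 5610), (k1, 21, 5, rd, 8350, 12, 5740), (x2, 23, 6, ops, 5070, 34, 4730), (x2, 23, 6, ops, 5070, 34, 5180)}
π_{budget, dept} gives {(4730, ops), (5180, ops), (5610, ops), (5610, rd), (5740, ops), (5740, rd)} (8 duplicate(s) eliminated).

{(4730, ops), (5180, ops), (5610, ops), (5610, rd), (5740, ops), (5740, rd)}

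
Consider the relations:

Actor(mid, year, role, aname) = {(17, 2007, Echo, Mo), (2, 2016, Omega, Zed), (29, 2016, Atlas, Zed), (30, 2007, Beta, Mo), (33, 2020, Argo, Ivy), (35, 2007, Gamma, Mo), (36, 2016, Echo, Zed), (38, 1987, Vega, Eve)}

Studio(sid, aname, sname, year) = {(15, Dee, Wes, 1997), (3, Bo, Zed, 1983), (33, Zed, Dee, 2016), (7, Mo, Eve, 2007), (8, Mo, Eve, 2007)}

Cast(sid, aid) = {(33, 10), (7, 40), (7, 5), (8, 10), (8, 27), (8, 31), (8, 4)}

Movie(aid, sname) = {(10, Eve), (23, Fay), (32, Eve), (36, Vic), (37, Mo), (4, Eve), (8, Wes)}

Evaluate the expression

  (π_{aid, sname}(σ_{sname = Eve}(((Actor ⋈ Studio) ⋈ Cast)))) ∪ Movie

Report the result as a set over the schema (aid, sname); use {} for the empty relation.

Joining Actor and Studio on year, aname yields {(17, 2007, Echo, Mo, 7, Eve), (17, 2007, Echo, Mo, 8, Eve), (2, 2016, Omega, Zed, 33, Dee), (29, 2016, Atlas, Zed, 33, Dee), (30, 2007, Beta, Mo, 7, Eve), (30, 2007, Beta, Mo, 8, Eve), (35, 2007, Gamma, Mo, 7, Eve), (35, 2007, Gamma, Mo, 8, Eve), (36, 2016, Echo, Zed, 33, Dee)}.
Joining (Actor ⋈ Studio) and Cast on sid yields {(17, 2007, Echo, Mo, 7, Eve, 40), (17, 2007, Echo, Mo, 7, Eve, 5), (17, 2007, Echo, Mo, 8, Eve, 10), (17, 2007, Echo, Mo, 8, Eve, 27), (17, 2007, Echo, Mo, 8, Eve, 31), (17, 2007, Echo, Mo, 8, Eve, 4), (2, 2016, Omega, Zed, 33, Dee, 10), (29, 2016, Atlas, Zed, 33, Dee, 10), (30, 2007, Beta, Mo, 7, Eve, 40), (30, 2007, Beta, Mo, 7, Eve, 5), (30, 2007, Beta, Mo, 8, Eve, 10), (30, 2007, Beta, Mo, 8, Eve, 27), (30, 2007, Beta, Mo, 8, Eve, 31), (30, 2007, Beta, Mo, 8, Eve, 4), (35, 2007, Gamma, Mo, 7, Eve, 40), (35, 2007, Gamma, Mo, 7, Eve, 5), (35, 2007, Gamma, Mo, 8, Eve, 10), (35, 2007, Gamma, Mo, 8, Eve, 27), (35, 2007, Gamma, Mo, 8, Eve, 31), (35, 2007, Gamma, Mo, 8, Eve, 4), (36, 2016, Echo, Zed, 33, Dee, 10)}.
Apply σ_{sname = Eve}; surviving tuples: {(17, 2007, Echo, Mo, 7, Eve, 40), (17, 2007, Echo, Mo, 7, Eve, 5), (17, 2007, Echo, Mo, 8, Eve, 10), (17, 2007, Echo, Mo, 8, Eve, 27), (17, 2007, Echo, Mo, 8, Eve, 31), (17, 2007, Echo, Mo, 8, Eve, 4), (30, 2007, Beta, Mo, 7, Eve, 40), (30, 2007, Beta, Mo, 7, Eve, 5), (30, 2007, Beta, Mo, 8, Eve, 10), (30, 2007, Beta, Mo, 8, Eve, 27), (30, 2007, Beta, Mo, 8, Eve, 31), (30, 2007, Beta, Mo, 8, Eve, 4), (35, 2007, Gamma, Mo, 7, Eve, 40), (35, 2007, Gamma, Mo, 7, Eve, 5), (35, 2007, Gamma, Mo, 8, Eve, 10), (35, 2007, Gamma, Mo, 8, Eve, 27), (35, 2007, Gamma, Mo, 8, Eve, 31), (35, 2007, Gamma, Mo, 8, Eve, 4)}
Keep only column(s) aid, sname (12 duplicate(s) eliminated): {(10, Eve), (27, Eve), (31, Eve), (4, Eve), (40, Eve), (5, Eve)}
Set union of the two operands is {(10, Eve), (23, Fay), (27, Eve), (31, Eve), (32, Eve), (36, Vic), (37, Mo), (4, Eve), (40, Eve), (5, Eve), (8, Wes)}.

{(10, Eve), (23, Fay), (27, Eve), (31, Eve), (32, Eve), (36, Vic), (37, Mo), (4, Eve), (40, Eve), (5, Eve), (8, Wes)}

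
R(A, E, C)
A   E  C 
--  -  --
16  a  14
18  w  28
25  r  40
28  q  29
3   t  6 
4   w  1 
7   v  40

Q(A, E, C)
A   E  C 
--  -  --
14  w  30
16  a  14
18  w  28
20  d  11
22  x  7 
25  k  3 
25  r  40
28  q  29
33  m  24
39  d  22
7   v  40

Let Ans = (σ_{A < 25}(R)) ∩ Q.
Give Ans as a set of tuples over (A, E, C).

{(16, a, 14), (18, w, 28), (7, v, 40)}

Apply σ_{A < 25}; surviving tuples: {(16, a, 14), (18, w, 28), (3, t, 6), (4, w, 1), (7, v, 40)}
Taking the intersection: {(16, a, 14), (18, w, 28), (7, v, 40)}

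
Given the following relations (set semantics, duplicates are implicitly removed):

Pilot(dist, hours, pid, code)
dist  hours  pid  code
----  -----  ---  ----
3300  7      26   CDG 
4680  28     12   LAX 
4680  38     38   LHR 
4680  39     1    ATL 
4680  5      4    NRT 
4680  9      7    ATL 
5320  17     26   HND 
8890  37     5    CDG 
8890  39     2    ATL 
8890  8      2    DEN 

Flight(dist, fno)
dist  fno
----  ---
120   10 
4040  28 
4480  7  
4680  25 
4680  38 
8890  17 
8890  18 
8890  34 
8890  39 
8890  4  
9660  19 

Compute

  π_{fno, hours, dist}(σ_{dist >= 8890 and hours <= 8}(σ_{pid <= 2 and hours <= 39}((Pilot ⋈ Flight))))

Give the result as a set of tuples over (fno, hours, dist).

Natural join on dist: {(4680, 28, 12, LAX, 25), (4680, 28, 12, LAX, 38), (4680, 38, 38, LHR, 25), (4680, 38, 38, LHR, 38), (4680, 39, 1, ATL, 25), (4680, 39, 1, ATL, 38), (4680, 5, 4, NRT, 25), (4680, 5, 4, NRT, 38), (4680, 9, 7, ATL, 25), (4680, 9, 7, ATL, 38), (8890, 37, 5, CDG, 17), (8890, 37, 5, CDG, 18), (8890, 37, 5, CDG, 34), (8890, 37, 5, CDG, 39), (8890, 37, 5, CDG, 4), (8890, 39, 2, ATL, 17), (8890, 39, 2, ATL, 18), (8890, 39, 2, ATL, 34), (8890, 39, 2, ATL, 39), (8890, 39, 2, ATL, 4), (8890, 8, 2, DEN, 17), (8890, 8, 2, DEN, 18), (8890, 8, 2, DEN, 34), (8890, 8, 2, DEN, 39), (8890, 8, 2, DEN, 4)}
Selection pid <= 2 and hours <= 39: {(4680, 39, 1, ATL, 25), (4680, 39, 1, ATL, 38), (8890, 39, 2, ATL, 17), (8890, 39, 2, ATL, 18), (8890, 39, 2, ATL, 34), (8890, 39, 2, ATL, 39), (8890, 39, 2, ATL, 4), (8890, 8, 2, DEN, 17), (8890, 8, 2, DEN, 18), (8890, 8, 2, DEN, 34), (8890, 8, 2, DEN, 39), (8890, 8, 2, DEN, 4)}
Selection dist >= 8890 and hours <= 8: {(8890, 8, 2, DEN, 17), (8890, 8, 2, DEN, 18), (8890, 8, 2, DEN, 34), (8890, 8, 2, DEN, 39), (8890, 8, 2, DEN, 4)}
Keep only column(s) fno, hours, dist: {(17, 8, 8890), (18, 8, 8890), (34, 8, 8890), (39, 8, 8890), (4, 8, 8890)}

{(17, 8, 8890), (18, 8, 8890), (34, 8, 8890), (39, 8, 8890), (4, 8, 8890)}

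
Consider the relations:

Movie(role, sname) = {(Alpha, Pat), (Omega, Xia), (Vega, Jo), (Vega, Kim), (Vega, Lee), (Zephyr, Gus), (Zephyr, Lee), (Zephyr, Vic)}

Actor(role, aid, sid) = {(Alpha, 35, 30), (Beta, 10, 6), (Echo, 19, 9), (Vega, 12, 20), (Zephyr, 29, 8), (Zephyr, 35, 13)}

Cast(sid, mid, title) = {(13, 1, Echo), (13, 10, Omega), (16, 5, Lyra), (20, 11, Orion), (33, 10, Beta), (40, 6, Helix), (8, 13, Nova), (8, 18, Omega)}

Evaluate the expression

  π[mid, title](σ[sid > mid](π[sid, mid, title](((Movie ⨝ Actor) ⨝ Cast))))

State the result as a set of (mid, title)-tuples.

{(1, Echo), (10, Omega), (11, Orion)}

Movie ⋈ Actor (natural join on role): {(Alpha, Pat, 35, 30), (Vega, Jo, 12, 20), (Vega, Kim, 12, 20), (Vega, Lee, 12, 20), (Zephyr, Gus, 29, 8), (Zephyr, Gus, 35, 13), (Zephyr, Lee, 29, 8), (Zephyr, Lee, 35, 13), (Zephyr, Vic, 29, 8), (Zephyr, Vic, 35, 13)}
(Movie ⨝ Actor) ⋈ Cast (natural join on sid): {(Vega, Jo, 12, 20, 11, Orion), (Vega, Kim, 12, 20, 11, Orion), (Vega, Lee, 12, 20, 11, Orion), (Zephyr, Gus, 29, 8, 13, Nova), (Zephyr, Gus, 29, 8, 18, Omega), (Zephyr, Gus, 35, 13, 1, Echo), (Zephyr, Gus, 35, 13, 10, Omega), (Zephyr, Lee, 29, 8, 13, Nova), (Zephyr, Lee, 29, 8, 18, Omega), (Zephyr, Lee, 35, 13, 1, Echo), (Zephyr, Lee, 35, 13, 10, Omega), (Zephyr, Vic, 29, 8, 13, Nova), (Zephyr, Vic, 29, 8, 18, Omega), (Zephyr, Vic, 35, 13, 1, Echo), (Zephyr, Vic, 35, 13, 10, Omega)}
Projecting to sid, mid, title (10 duplicate(s) eliminated): {(13, 1, Echo), (13, 10, Omega), (20, 11, Orion), (8, 13, Nova), (8, 18, Omega)}
Apply σ_{sid > mid}; surviving tuples: {(13, 1, Echo), (13, 10, Omega), (20, 11, Orion)}
Projecting to mid, title: {(1, Echo), (10, Omega), (11, Orion)}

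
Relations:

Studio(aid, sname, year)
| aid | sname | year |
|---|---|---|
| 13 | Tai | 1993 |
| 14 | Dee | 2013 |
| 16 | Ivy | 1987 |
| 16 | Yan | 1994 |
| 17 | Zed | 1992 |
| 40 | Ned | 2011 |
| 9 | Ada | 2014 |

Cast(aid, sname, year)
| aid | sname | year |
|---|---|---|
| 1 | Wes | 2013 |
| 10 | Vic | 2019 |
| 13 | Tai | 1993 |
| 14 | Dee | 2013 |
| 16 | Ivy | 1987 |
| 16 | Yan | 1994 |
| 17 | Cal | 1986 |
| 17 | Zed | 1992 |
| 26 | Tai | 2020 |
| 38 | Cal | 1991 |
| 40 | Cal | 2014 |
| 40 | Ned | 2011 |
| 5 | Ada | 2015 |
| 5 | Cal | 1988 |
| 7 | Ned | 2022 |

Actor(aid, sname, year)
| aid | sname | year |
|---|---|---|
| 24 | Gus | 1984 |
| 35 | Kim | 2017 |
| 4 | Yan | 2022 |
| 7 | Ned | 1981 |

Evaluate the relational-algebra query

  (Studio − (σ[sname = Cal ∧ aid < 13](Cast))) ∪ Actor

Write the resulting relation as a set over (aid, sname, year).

{(13, Tai, 1993), (14, Dee, 2013), (16, Ivy, 1987), (16, Yan, 1994), (17, Zed, 1992), (24, Gus, 1984), (35, Kim, 2017), (4, Yan, 2022), (40, Ned, 2011), (7, Ned, 1981), (9, Ada, 2014)}

Apply σ_{sname = Cal ∧ aid < 13}; surviving tuples: {(5, Cal, 1988)}
Set difference of the two operands is {(13, Tai, 1993), (14, Dee, 2013), (16, Ivy, 1987), (16, Yan, 1994), (17, Zed, 1992), (40, Ned, 2011), (9, Ada, 2014)}.
Set union of the two operands is {(13, Tai, 1993), (14, Dee, 2013), (16, Ivy, 1987), (16, Yan, 1994), (17, Zed, 1992), (24, Gus, 1984), (35, Kim, 2017), (4, Yan, 2022), (40, Ned, 2011), (7, Ned, 1981), (9, Ada, 2014)}.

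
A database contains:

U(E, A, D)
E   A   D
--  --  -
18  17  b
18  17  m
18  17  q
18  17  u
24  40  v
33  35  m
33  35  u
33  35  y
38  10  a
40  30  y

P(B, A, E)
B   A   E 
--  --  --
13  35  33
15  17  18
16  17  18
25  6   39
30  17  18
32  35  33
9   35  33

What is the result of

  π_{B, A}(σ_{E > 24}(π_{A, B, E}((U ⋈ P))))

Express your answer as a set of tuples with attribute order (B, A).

{(13, 35), (32, 35), (9, 35)}

Joining U and P on E, A yields {(18, 17, b, 15), (18, 17, b, 16), (18, 17, b, 30), (18, 17, m, 15), (18, 17, m, 16), (18, 17, m, 30), (18, 17, q, 15), (18, 17, q, 16), (18, 17, q, 30), (18, 17, u, 15), (18, 17, u, 16), (18, 17, u, 30), (33, 35, m, 13), (33, 35, m, 32), (33, 35, m, 9), (33, 35, u, 13), (33, 35, u, 32), (33, 35, u, 9), (33, 35, y, 13), (33, 35, y, 32), (33, 35, y, 9)}.
π[A, B, E]: project onto (A, B, E) (15 duplicate(s) eliminated) → {(17, 15, 18), (17, 16, 18), (17, 30, 18), (35, 13, 33), (35, 32, 33), (35, 9, 33)}
σ[E > 24]: keep tuples satisfying E > 24 → {(35, 13, 33), (35, 32, 33), (35, 9, 33)}
π[B, A]: project onto (B, A) → {(13, 35), (32, 35), (9, 35)}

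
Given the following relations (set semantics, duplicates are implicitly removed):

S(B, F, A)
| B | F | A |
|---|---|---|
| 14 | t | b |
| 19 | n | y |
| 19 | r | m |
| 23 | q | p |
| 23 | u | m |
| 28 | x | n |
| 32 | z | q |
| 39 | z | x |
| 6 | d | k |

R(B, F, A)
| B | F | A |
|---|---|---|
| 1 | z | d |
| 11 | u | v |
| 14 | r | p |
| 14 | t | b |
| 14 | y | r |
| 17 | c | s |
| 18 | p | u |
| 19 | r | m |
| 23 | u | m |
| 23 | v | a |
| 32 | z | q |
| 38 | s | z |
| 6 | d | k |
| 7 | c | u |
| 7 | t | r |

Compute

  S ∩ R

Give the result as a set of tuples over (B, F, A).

{(14, t, b), (19, r, m), (23, u, m), (32, z, q), (6, d, k)}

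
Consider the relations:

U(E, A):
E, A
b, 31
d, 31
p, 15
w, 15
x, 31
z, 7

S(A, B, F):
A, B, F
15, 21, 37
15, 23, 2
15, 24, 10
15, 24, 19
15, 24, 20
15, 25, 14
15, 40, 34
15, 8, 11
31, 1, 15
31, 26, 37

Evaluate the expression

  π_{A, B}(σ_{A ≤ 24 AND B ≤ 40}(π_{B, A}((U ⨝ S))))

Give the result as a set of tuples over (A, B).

{(15, 21), (15, 23), (15, 24), (15, 25), (15, 40), (15, 8)}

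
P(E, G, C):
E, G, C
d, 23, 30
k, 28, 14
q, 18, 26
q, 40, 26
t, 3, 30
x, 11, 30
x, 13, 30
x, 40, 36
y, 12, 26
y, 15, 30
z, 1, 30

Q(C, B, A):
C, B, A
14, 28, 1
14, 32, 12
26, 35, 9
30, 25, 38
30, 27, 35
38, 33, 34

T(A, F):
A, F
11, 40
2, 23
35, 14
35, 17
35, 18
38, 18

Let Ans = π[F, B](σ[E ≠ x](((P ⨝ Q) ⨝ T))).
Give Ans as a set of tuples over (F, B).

P ⋈ Q (natural join on C): {(d, 23, 30, 25, 38), (d, 23, 30, 27, 35), (k, 28, 14, 28, 1), (k, 28, 14, 32, 12), (q, 18, 26, 35, 9), (q, 40, 26, 35, 9), (t, 3, 30, 25, 38), (t, 3, 30, 27, 35), (x, 11, 30, 25, 38), (x, 11, 30, 27, 35), (x, 13, 30, 25, 38), (x, 13, 30, 27, 35), (y, 12, 26, 35, 9), (y, 15, 30, 25, 38), (y, 15, 30, 27, 35), (z, 1, 30, 25, 38), (z, 1, 30, 27, 35)}
(P ⨝ Q) ⋈ T (natural join on A): {(d, 23, 30, 25, 38, 18), (d, 23, 30, 27, 35, 14), (d, 23, 30, 27, 35, 17), (d, 23, 30, 27, 35, 18), (t, 3, 30, 25, 38, 18), (t, 3, 30, 27, 35, 14), (t, 3, 30, 27, 35, 17), (t, 3, 30, 27, 35, 18), (x, 11, 30, 25, 38, 18), (x, 11, 30, 27, 35, 14), (x, 11, 30, 27, 35, 17), (x, 11, 30, 27, 35, 18), (x, 13, 30, 25, 38, 18), (x, 13, 30, 27, 35, 14), (x, 13, 30, 27, 35, 17), (x, 13, 30, 27, 35, 18), (y, 15, 30, 25, 38, 18), (y, 15, 30, 27, 35, 14), (y, 15, 30, 27, 35, 17), (y, 15, 30, 27, 35, 18), (z, 1, 30, 25, 38, 18), (z, 1, 30, 27, 35, 14), (z, 1, 30, 27, 35, 17), (z, 1, 30, 27, 35, 18)}
σ[E ≠ x]: keep tuples satisfying E ≠ x → {(d, 23, 30, 25, 38, 18), (d, 23, 30, 27, 35, 14), (d, 23, 30, 27, 35, 17), (d, 23, 30, 27, 35, 18), (t, 3, 30, 25, 38, 18), (t, 3, 30, 27, 35, 14), (t, 3, 30, 27, 35, 17), (t, 3, 30, 27, 35, 18), (y, 15, 30, 25, 38, 18), (y, 15, 30, 27, 35, 14), (y, 15, 30, 27, 35, 17), (y, 15, 30, 27, 35, 18), (z, 1, 30, 25, 38, 18), (z, 1, 30, 27, 35, 14), (z, 1, 30, 27, 35, 17), (z, 1, 30, 27, 35, 18)}
Projecting to F, B (12 duplicate(s) eliminated): {(14, 27), (17, 27), (18, 25), (18, 27)}

{(14, 27), (17, 27), (18, 25), (18, 27)}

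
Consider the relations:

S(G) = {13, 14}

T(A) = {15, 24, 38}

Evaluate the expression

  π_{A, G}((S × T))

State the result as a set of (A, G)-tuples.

{(15, 13), (15, 14), (24, 13), (24, 14), (38, 13), (38, 14)}

S × T: Cartesian product, 2·3 = 6 tuples over (G, A).
π[A, G]: project onto (A, G) → {(15, 13), (15, 14), (24, 13), (24, 14), (38, 13), (38, 14)}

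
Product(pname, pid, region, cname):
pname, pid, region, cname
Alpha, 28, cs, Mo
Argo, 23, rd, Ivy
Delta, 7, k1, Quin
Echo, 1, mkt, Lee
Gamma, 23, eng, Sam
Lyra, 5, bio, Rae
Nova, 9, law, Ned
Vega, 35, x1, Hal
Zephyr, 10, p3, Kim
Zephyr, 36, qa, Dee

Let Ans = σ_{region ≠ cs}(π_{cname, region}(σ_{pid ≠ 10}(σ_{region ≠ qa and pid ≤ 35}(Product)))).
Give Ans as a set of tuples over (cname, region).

{(Hal, x1), (Ivy, rd), (Lee, mkt), (Ned, law), (Quin, k1), (Rae, bio), (Sam, eng)}

σ[region ≠ qa and pid ≤ 35]: keep tuples satisfying region ≠ qa and pid ≤ 35 → {(Alpha, 28, cs, Mo), (Argo, 23, rd, Ivy), (Delta, 7, k1, Quin), (Echo, 1, mkt, Lee), (Gamma, 23, eng, Sam), (Lyra, 5, bio, Rae), (Nova, 9, law, Ned), (Vega, 35, x1, Hal), (Zephyr, 10, p3, Kim)}
σ[pid ≠ 10]: keep tuples satisfying pid ≠ 10 → {(Alpha, 28, cs, Mo), (Argo, 23, rd, Ivy), (Delta, 7, k1, Quin), (Echo, 1, mkt, Lee), (Gamma, 23, eng, Sam), (Lyra, 5, bio, Rae), (Nova, 9, law, Ned), (Vega, 35, x1, Hal)}
Projecting to cname, region: {(Hal, x1), (Ivy, rd), (Lee, mkt), (Mo, cs), (Ned, law), (Quin, k1), (Rae, bio), (Sam, eng)}
σ[region ≠ cs]: keep tuples satisfying region ≠ cs → {(Hal, x1), (Ivy, rd), (Lee, mkt), (Ned, law), (Quin, k1), (Rae, bio), (Sam, eng)}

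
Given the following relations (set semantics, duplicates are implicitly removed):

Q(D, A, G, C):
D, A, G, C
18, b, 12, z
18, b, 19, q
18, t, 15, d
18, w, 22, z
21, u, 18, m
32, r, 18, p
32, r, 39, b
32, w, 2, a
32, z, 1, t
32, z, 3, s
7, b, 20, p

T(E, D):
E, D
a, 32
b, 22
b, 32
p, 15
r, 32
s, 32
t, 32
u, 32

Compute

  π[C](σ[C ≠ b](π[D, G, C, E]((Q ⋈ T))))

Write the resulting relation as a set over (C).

Natural join on D: {(32, r, 18, p, a), (32, r, 18, p, b), (32, r, 18, p, r), (32, r, 18, p, s), (32, r, 18, p, t), (32, r, 18, p, u), (32, r, 39, b, a), (32, r, 39, b, b), (32, r, 39, b, r), (32, r, 39, b, s), (32, r, 39, b, t), (32, r, 39, b, u), (32, w, 2, a, a), (32, w, 2, a, b), (32, w, 2, a, r), (32, w, 2, a, s), (32, w, 2, a, t), (32, w, 2, a, u), (32, z, 1, t, a), (32, z, 1, t, b), (32, z, 1, t, r), (32, z, 1, t, s), (32, z, 1, t, t), (32, z, 1, t, u), (32, z, 3, s, a), (32, z, 3, s, b), (32, z, 3, s, r), (32, z, 3, s, s), (32, z, 3, s, t), (32, z, 3, s, u)}
π_{D, G, C, E} gives {(32, 1, t, a), (32, 1, t, b), (32, 1, t, r), (32, 1, t, s), (32, 1, t, t), (32, 1, t, u), (32, 18, p, a), (32, 18, p, b), (32, 18, p, r), (32, 18, p, s), (32, 18, p, t), (32, 18, p, u), (32, 2, a, a), (32, 2, a, b), (32, 2, a, r), (32, 2, a, s), (32, 2, a, t), (32, 2, a, u), (32, 3, s, a), (32, 3, s, b), (32, 3, s, r), (32, 3, s, s), (32, 3, s, t), (32, 3, s, u), (32, 39, b, a), (32, 39, b, b), (32, 39, b, r), (32, 39, b, s), (32, 39, b, t), (32, 39, b, u)}.
σ[C ≠ b]: keep tuples satisfying C ≠ b → {(32, 1, t, a), (32, 1, t, b), (32, 1, t, r), (32, 1, t, s), (32, 1, t, t), (32, 1, t, u), (32, 18, p, a), (32, 18, p, b), (32, 18, p, r), (32, 18, p, s), (32, 18, p, t), (32, 18, p, u), (32, 2, a, a), (32, 2, a, b), (32, 2, a, r), (32, 2, a, s), (32, 2, a, t), (32, 2, a, u), (32, 3, s, a), (32, 3, s, b), (32, 3, s, r), (32, 3, s, s), (32, 3, s, t), (32, 3, s, u)}
π_{C} gives {a, p, s, t} (20 duplicate(s) eliminated).

{a, p, s, t}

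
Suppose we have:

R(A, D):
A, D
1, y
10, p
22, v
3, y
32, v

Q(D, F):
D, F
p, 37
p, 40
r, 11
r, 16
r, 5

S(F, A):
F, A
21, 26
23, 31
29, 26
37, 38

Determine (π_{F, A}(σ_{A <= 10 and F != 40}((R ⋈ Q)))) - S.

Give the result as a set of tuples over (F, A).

{(37, 10)}

Natural join on D: {(10, p, 37), (10, p, 40)}
Selection A <= 10 and F != 40: {(10, p, 37)}
π[F, A]: project onto (F, A) → {(37, 10)}
Taking the difference: {(37, 10)}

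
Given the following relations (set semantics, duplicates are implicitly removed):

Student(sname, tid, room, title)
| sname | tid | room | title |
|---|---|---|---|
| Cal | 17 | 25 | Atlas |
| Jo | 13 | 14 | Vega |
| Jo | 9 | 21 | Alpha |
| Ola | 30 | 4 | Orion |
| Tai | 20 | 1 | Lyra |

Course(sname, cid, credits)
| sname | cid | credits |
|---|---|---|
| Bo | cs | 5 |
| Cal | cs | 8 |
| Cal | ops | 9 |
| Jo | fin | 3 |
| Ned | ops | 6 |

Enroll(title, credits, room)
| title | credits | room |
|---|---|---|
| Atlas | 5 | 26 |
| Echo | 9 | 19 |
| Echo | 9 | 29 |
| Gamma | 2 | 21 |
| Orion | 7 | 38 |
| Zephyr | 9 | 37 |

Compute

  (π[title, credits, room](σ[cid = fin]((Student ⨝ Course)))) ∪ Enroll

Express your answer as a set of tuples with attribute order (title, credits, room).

{(Alpha, 3, 21), (Atlas, 5, 26), (Echo, 9, 19), (Echo, 9, 29), (Gamma, 2, 21), (Orion, 7, 38), (Vega, 3, 14), (Zephyr, 9, 37)}

Natural join on sname: {(Cal, 17, 25, Atlas, cs, 8), (Cal, 17, 25, Atlas, ops, 9), (Jo, 13, 14, Vega, fin, 3), (Jo, 9, 21, Alpha, fin, 3)}
σ[cid = fin]: keep tuples satisfying cid = fin → {(Jo, 13, 14, Vega, fin, 3), (Jo, 9, 21, Alpha, fin, 3)}
π_{title, credits, room} gives {(Alpha, 3, 21), (Vega, 3, 14)}.
Set union of the two operands is {(Alpha, 3, 21), (Atlas, 5, 26), (Echo, 9, 19), (Echo, 9, 29), (Gamma, 2, 21), (Orion, 7, 38), (Vega, 3, 14), (Zephyr, 9, 37)}.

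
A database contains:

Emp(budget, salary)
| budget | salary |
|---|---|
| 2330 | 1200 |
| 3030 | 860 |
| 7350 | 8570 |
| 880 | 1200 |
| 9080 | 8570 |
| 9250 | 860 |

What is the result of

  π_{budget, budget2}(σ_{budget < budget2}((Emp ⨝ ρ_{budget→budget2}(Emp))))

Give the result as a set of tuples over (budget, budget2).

ρ[budget→budget2]: schema becomes (budget2, salary); tuples unchanged.
Natural join on salary: {(2330, 1200, 2330), (2330, 1200, 880), (3030, 860, 3030), (3030, 860, 9250), (7350, 8570, 7350), (7350, 8570, 9080), (880, 1200, 2330), (880, 1200, 880), (9080, 8570, 7350), (9080, 8570, 9080), (9250, 860, 3030), (9250, 860, 9250)}
Selection budget < budget2: {(3030, 860, 9250), (7350, 8570, 9080), (880, 1200, 2330)}
π[budget, budget2]: project onto (budget, budget2) → {(3030, 9250), (7350, 9080), (880, 2330)}

{(3030, 9250), (7350, 9080), (880, 2330)}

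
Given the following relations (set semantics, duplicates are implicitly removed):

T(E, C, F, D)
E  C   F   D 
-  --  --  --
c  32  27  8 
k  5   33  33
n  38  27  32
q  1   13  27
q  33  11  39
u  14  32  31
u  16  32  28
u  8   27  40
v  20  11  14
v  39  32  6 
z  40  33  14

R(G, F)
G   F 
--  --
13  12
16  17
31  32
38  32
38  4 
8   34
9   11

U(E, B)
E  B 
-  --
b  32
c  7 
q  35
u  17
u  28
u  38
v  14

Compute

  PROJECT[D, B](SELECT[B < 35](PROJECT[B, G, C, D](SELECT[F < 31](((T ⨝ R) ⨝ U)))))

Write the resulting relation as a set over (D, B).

{(14, 14)}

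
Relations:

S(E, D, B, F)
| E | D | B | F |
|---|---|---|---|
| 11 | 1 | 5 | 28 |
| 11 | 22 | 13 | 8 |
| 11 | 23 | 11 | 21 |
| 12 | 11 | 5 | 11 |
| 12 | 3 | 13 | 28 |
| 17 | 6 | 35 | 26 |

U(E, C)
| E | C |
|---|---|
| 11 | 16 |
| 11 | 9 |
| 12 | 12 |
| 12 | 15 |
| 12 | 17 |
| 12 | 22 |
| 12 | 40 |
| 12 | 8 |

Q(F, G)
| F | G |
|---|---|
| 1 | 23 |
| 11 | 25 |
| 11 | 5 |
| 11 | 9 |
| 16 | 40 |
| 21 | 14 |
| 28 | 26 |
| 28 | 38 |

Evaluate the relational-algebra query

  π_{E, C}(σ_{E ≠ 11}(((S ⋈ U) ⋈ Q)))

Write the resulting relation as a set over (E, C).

{(12, 12), (12, 15), (12, 17), (12, 22), (12, 40), (12, 8)}

Natural join on E: {(11, 1, 5, 28, 16), (11, 1, 5, 28, 9), (11, 22, 13, 8, 16), (11, 22, 13, 8, 9), (11, 23, 11, 21, 16), (11, 23, 11, 21, 9), (12, 11, 5, 11, 12), (12, 11, 5, 11, 15), (12, 11, 5, 11, 17), (12, 11, 5, 11, 22), (12, 11, 5, 11, 40), (12, 11, 5, 11, 8), (12, 3, 13, 28, 12), (12, 3, 13, 28, 15), (12, 3, 13, 28, 17), (12, 3, 13, 28, 22), (12, 3, 13, 28, 40), (12, 3, 13, 28, 8)}
Natural join on F: {(11, 1, 5, 28, 16, 26), (11, 1, 5, 28, 16, 38), (11, 1, 5, 28, 9, 26), (11, 1, 5, 28, 9, 38), (11, 23, 11, 21, 16, 14), (11, 23, 11, 21, 9, 14), (12, 11, 5, 11, 12, 25), (12, 11, 5, 11, 12, 5), (12, 11, 5, 11, 12, 9), (12, 11, 5, 11, 15, 25), (12, 11, 5, 11, 15, 5), (12, 11, 5, 11, 15, 9), (12, 11, 5, 11, 17, 25), (12, 11, 5, 11, 17, 5), (12, 11, 5, 11, 17, 9), (12, 11, 5, 11, 22, 25), (12, 11, 5, 11, 22, 5), (12, 11, 5, 11, 22, 9), (12, 11, 5, 11, 40, 25), (12, 11, 5, 11, 40, 5), (12, 11, 5, 11, 40, 9), (12, 11, 5, 11, 8, 25), (12, 11, 5, 11, 8, 5), (12, 11, 5, 11, 8, 9), (12, 3, 13, 28, 12, 26), (12, 3, 13, 28, 12, 38), (12, 3, 13, 28, 15, 26), (12, 3, 13, 28, 15, 38), (12, 3, 13, 28, 17, 26), (12, 3, 13, 28, 17, 38), (12, 3, 13, 28, 22, 26), (12, 3, 13, 28, 22, 38), (12, 3, 13, 28, 40, 26), (12, 3, 13, 28, 40, 38), (12, 3, 13, 28, 8, 26), (12, 3, 13, 28, 8, 38)}
Filtering on E ≠ 11 leaves {(12, 11, 5, 11, 12, 25), (12, 11, 5, 11, 12, 5), (12, 11, 5, 11, 12, 9), (12, 11, 5, 11, 15, 25), (12, 11, 5, 11, 15, 5), (12, 11, 5, 11, 15, 9), (12, 11, 5, 11, 17, 25), (12, 11, 5, 11, 17, 5), (12, 11, 5, 11, 17, 9), (12, 11, 5, 11, 22, 25), (12, 11, 5, 11, 22, 5), (12, 11, 5, 11, 22, 9), (12, 11, 5, 11, 40, 25), (12, 11, 5, 11, 40, 5), (12, 11, 5, 11, 40, 9), (12, 11, 5, 11, 8, 25), (12, 11, 5, 11, 8, 5), (12, 11, 5, 11, 8, 9), (12, 3, 13, 28, 12, 26), (12, 3, 13, 28, 12, 38), (12, 3, 13, 28, 15, 26), (12, 3, 13, 28, 15, 38), (12, 3, 13, 28, 17, 26), (12, 3, 13, 28, 17, 38), (12, 3, 13, 28, 22, 26), (12, 3, 13, 28, 22, 38), (12, 3, 13, 28, 40, 26), (12, 3, 13, 28, 40, 38), (12, 3, 13, 28, 8, 26), (12, 3, 13, 28, 8, 38)}.
π[E, C]: project onto (E, C) (24 duplicate(s) eliminated) → {(12, 12), (12, 15), (12, 17), (12, 22), (12, 40), (12, 8)}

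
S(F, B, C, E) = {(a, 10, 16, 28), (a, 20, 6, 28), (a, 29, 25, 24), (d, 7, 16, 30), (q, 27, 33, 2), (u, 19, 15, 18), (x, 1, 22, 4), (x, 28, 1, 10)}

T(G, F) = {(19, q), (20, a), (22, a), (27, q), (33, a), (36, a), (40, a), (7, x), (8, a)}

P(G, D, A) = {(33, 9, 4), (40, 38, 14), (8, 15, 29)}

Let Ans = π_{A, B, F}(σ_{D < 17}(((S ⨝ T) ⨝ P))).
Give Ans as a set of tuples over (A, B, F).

{(29, 10, a), (29, 20, a), (29, 29, a), (4, 10, a), (4, 20, a), (4, 29, a)}

S ⋈ T (natural join on F): {(a, 10, 16, 28, 20), (a, 10, 16, 28, 22), (a, 10, 16, 28, 33), (a, 10, 16, 28, 36), (a, 10, 16, 28, 40), (a, 10, 16, 28, 8), (a, 20, 6, 28, 20), (a, 20, 6, 28, 22), (a, 20, 6, 28, 33), (a, 20, 6, 28, 36), (a, 20, 6, 28, 40), (a, 20, 6, 28, 8), (a, 29, 25, 24, 20), (a, 29, 25, 24, 22), (a, 29, 25, 24, 33), (a, 29, 25, 24, 36), (a, 29, 25, 24, 40), (a, 29, 25, 24, 8), (q, 27, 33, 2, 19), (q, 27, 33, 2, 27), (x, 1, 22, 4, 7), (x, 28, 1, 10, 7)}
(S ⨝ T) ⋈ P (natural join on G): {(a, 10, 16, 28, 33, 9, 4), (a, 10, 16, 28, 40, 38, 14), (a, 10, 16, 28, 8, 15, 29), (a, 20, 6, 28, 33, 9, 4), (a, 20, 6, 28, 40, 38, 14), (a, 20, 6, 28, 8, 15, 29), (a, 29, 25, 24, 33, 9, 4), (a, 29, 25, 24, 40, 38, 14), (a, 29, 25, 24, 8, 15, 29)}
Filtering on D < 17 leaves {(a, 10, 16, 28, 33, 9, 4), (a, 10, 16, 28, 8, 15, 29), (a, 20, 6, 28, 33, 9, 4), (a, 20, 6, 28, 8, 15, 29), (a, 29, 25, 24, 33, 9, 4), (a, 29, 25, 24, 8, 15, 29)}.
π[A, B, F]: project onto (A, B, F) → {(29, 10, a), (29, 20, a), (29, 29, a), (4, 10, a), (4, 20, a), (4, 29, a)}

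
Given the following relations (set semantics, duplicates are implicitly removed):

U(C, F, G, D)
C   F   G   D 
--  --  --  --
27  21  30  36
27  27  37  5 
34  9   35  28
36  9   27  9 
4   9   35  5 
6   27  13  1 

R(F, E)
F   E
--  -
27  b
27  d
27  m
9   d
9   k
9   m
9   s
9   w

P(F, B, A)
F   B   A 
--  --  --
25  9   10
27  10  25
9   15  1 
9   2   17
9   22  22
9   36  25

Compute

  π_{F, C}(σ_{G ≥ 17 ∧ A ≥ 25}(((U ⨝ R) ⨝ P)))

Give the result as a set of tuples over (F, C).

{(27, 27), (9, 34), (9, 36), (9, 4)}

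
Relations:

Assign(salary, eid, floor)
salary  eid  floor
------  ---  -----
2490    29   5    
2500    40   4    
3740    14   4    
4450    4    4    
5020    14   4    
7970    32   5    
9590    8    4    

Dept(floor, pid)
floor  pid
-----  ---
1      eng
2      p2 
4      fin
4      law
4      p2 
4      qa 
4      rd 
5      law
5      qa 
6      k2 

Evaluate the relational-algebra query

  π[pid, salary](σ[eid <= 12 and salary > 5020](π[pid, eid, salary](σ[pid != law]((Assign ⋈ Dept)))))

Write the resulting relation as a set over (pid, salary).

{(fin, 9590), (p2, 9590), (qa, 9590), (rd, 9590)}

Natural join on floor: {(2490, 29, 5, law), (2490, 29, 5, qa), (2500, 40, 4, fin), (2500, 40, 4, law), (2500, 40, 4, p2), (2500, 40, 4, qa), (2500, 40, 4, rd), (3740, 14, 4, fin), (3740, 14, 4, law), (3740, 14, 4, p2), (3740, 14, 4, qa), (3740, 14, 4, rd), (4450, 4, 4, fin), (4450, 4, 4, law), (4450, 4, 4, p2), (4450, 4, 4, qa), (4450, 4, 4, rd), (5020, 14, 4, fin), (5020, 14, 4, law), (5020, 14, 4, p2), (5020, 14, 4, qa), (5020, 14, 4, rd), (7970, 32, 5, law), (7970, 32, 5, qa), (9590, 8, 4, fin), (9590, 8, 4, law), (9590, 8, 4, p2), (9590, 8, 4, qa), (9590, 8, 4, rd)}
Apply σ_{pid != law}; surviving tuples: {(2490, 29, 5, qa), (2500, 40, 4, fin), (2500, 40, 4, p2), (2500, 40, 4, qa), (2500, 40, 4, rd), (3740, 14, 4, fin), (3740, 14, 4, p2), (3740, 14, 4, qa), (3740, 14, 4, rd), (4450, 4, 4, fin), (4450, 4, 4, p2), (4450, 4, 4, qa), (4450, 4, 4, rd), (5020, 14, 4, fin), (5020, 14, 4, p2), (5020, 14, 4, qa), (5020, 14, 4, rd), (7970, 32, 5, qa), (9590, 8, 4, fin), (9590, 8, 4, p2), (9590, 8, 4, qa), (9590, 8, 4, rd)}
π[pid, eid, salary]: project onto (pid, eid, salary) → {(fin, 14, 3740), (fin, 14, 5020), (fin, 4, 4450), (fin, 40, 2500), (fin, 8, 9590), (p2, 14, 3740), (p2, 14, 5020), (p2, 4, 4450), (p2, 40, 2500), (p2, 8, 9590), (qa, 14, 3740), (qa, 14, 5020), (qa, 29, 2490), (qa, 32, 7970), (qa, 4, 4450), (qa, 40, 2500), (qa, 8, 9590), (rd, 14, 3740), (rd, 14, 5020), (rd, 4, 4450), (rd, 40, 2500), (rd, 8, 9590)}
Apply σ_{eid <= 12 and salary > 5020}; surviving tuples: {(fin, 8, 9590), (p2, 8, 9590), (qa, 8, 9590), (rd, 8, 9590)}
π[pid, salary]: project onto (pid, salary) → {(fin, 9590), (p2, 9590), (qa, 9590), (rd, 9590)}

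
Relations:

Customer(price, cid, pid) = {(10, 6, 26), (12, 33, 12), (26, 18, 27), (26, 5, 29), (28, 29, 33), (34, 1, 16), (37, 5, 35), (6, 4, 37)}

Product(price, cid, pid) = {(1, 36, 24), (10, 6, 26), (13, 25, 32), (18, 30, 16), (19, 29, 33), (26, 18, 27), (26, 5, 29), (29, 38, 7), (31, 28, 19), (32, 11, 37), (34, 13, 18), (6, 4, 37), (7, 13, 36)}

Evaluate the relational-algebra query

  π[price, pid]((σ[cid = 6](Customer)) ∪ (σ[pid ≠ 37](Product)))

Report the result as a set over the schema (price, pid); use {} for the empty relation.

Apply σ_{cid = 6}; surviving tuples: {(10, 6, 26)}
Apply σ_{pid ≠ 37}; surviving tuples: {(1, 36, 24), (10, 6, 26), (13, 25, 32), (18, 30, 16), (19, 29, 33), (26, 18, 27), (26, 5, 29), (29, 38, 7), (31, 28, 19), (34, 13, 18), (7, 13, 36)}
Taking the union: {(1, 36, 24), (10, 6, 26), (13, 25, 32), (18, 30, 16), (19, 29, 33), (26, 18, 27), (26, 5, 29), (29, 38, 7), (31, 28, 19), (34, 13, 18), (7, 13, 36)}
Keep only column(s) price, pid: {(1, 24), (10, 26), (13, 32), (18, 16), (19, 33), (26, 27), (26, 29), (29, 7), (31, 19), (34, 18), (7, 36)}

{(1, 24), (10, 26), (13, 32), (18, 16), (19, 33), (26, 27), (26, 29), (29, 7), (31, 19), (34, 18), (7, 36)}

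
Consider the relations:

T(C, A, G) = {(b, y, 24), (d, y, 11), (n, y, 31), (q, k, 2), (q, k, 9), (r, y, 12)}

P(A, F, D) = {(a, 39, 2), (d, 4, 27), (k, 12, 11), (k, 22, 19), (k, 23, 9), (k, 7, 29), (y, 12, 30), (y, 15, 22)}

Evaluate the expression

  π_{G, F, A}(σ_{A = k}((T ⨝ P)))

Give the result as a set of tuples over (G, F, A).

{(2, 12, k), (2, 22, k), (2, 23, k), (2, 7, k), (9, 12, k), (9, 22, k), (9, 23, k), (9, 7, k)}

Joining T and P on A yields {(b, y, 24, 12, 30), (b, y, 24, 15, 22), (d, y, 11, 12, 30), (d, y, 11, 15, 22), (n, y, 31, 12, 30), (n, y, 31, 15, 22), (q, k, 2, 12, 11), (q, k, 2, 22, 19), (q, k, 2, 23, 9), (q, k, 2, 7, 29), (q, k, 9, 12, 11), (q, k, 9, 22, 19), (q, k, 9, 23, 9), (q, k, 9, 7, 29), (r, y, 12, 12, 30), (r, y, 12, 15, 22)}.
Selection A = k: {(q, k, 2, 12, 11), (q, k, 2, 22, 19), (q, k, 2, 23, 9), (q, k, 2, 7, 29), (q, k, 9, 12, 11), (q, k, 9, 22, 19), (q, k, 9, 23, 9), (q, k, 9, 7, 29)}
π[G, F, A]: project onto (G, F, A) → {(2, 12, k), (2, 22, k), (2, 23, k), (2, 7, k), (9, 12, k), (9, 22, k), (9, 23, k), (9, 7, k)}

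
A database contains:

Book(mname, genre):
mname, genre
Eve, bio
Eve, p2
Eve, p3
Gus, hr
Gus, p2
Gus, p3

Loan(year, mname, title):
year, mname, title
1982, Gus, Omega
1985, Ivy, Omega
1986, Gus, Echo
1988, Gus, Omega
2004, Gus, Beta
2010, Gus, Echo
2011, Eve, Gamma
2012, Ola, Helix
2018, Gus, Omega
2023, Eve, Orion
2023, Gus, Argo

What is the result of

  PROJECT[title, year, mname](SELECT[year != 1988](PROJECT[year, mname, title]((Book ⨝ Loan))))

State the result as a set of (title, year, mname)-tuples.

{(Argo, 2023, Gus), (Beta, 2004, Gus), (Echo, 1986, Gus), (Echo, 2010, Gus), (Gamma, 2011, Eve), (Omega, 1982, Gus), (Omega, 2018, Gus), (Orion, 2023, Eve)}

Joining Book and Loan on mname yields {(Eve, bio, 2011, Gamma), (Eve, bio, 2023, Orion), (Eve, p2, 2011, Gamma), (Eve, p2, 2023, Orion), (Eve, p3, 2011, Gamma), (Eve, p3, 2023, Orion), (Gus, hr, 1982, Omega), (Gus, hr, 1986, Echo), (Gus, hr, 1988, Omega), (Gus, hr, 2004, Beta), (Gus, hr, 2010, Echo), (Gus, hr, 2018, Omega), (Gus, hr, 2023, Argo), (Gus, p2, 1982, Omega), (Gus, p2, 1986, Echo), (Gus, p2, 1988, Omega), (Gus, p2, 2004, Beta), (Gus, p2, 2010, Echo), (Gus, p2, 2018, Omega), (Gus, p2, 2023, Argo), (Gus, p3, 1982, Omega), (Gus, p3, 1986, Echo), (Gus, p3, 1988, Omega), (Gus, p3, 2004, Beta), (Gus, p3, 2010, Echo), (Gus, p3, 2018, Omega), (Gus, p3, 2023, Argo)}.
π_{year, mname, title} gives {(1982, Gus, Omega), (1986, Gus, Echo), (1988, Gus, Omega), (2004, Gus, Beta), (2010, Gus, Echo), (2011, Eve, Gamma), (2018, Gus, Omega), (2023, Eve, Orion), (2023, Gus, Argo)} (18 duplicate(s) eliminated).
Filtering on year != 1988 leaves {(1982, Gus, Omega), (1986, Gus, Echo), (2004, Gus, Beta), (2010, Gus, Echo), (2011, Eve, Gamma), (2018, Gus, Omega), (2023, Eve, Orion), (2023, Gus, Argo)}.
π_{title, year, mname} gives {(Argo, 2023, Gus), (Beta, 2004, Gus), (Echo, 1986, Gus), (Echo, 2010, Gus), (Gamma, 2011, Eve), (Omega, 1982, Gus), (Omega, 2018, Gus), (Orion, 2023, Eve)}.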